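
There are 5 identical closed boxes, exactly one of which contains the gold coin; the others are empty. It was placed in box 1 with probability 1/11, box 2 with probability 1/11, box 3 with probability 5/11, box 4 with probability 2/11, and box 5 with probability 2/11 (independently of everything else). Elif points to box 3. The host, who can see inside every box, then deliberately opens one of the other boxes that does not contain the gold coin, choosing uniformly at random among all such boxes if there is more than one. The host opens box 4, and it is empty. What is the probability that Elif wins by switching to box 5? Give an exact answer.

8/31

Consider each possible location of the gold coin in turn.
If it is in either of boxes 1 and 2 (prior 1/11 each): the host has 3 equally likely choices, so probability 1/3; weight (1/11)·(1/3) = 1/33 each.
If it is in box 3 (prior 5/11): the host has 4 equally likely choices, so probability 1/4; weight (5/11)·(1/4) = 5/44.
If it is in box 4 (prior 2/11): the host opened box 4, so this case is ruled out; weight (2/11)·0 = 0.
If it is in box 5 (prior 2/11): the host has 3 equally likely choices, so probability 1/3; weight (2/11)·(1/3) = 2/33.
The weights sum to 31/132.
So P(the gold coin in box 5 | the host opened box 4) = (2/33) / (31/132) = 8/31.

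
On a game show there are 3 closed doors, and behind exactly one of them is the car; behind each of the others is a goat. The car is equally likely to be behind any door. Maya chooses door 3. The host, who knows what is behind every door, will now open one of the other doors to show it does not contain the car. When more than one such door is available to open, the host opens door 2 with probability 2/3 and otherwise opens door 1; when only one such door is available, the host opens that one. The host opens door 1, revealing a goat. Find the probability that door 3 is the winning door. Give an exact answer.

1/4

Condition on the true location of the car.
If it is behind door 1 (prior 1/3): the host opened door 1, so this case is ruled out; weight (1/3)·0 = 0.
If it is behind door 2 (prior 1/3): only door 1 is available, probability 1; weight (1/3)·1 = 1/3.
If it is behind door 3 (prior 1/3): door 2 is available but not opened, probability 1/3; weight (1/3)·(1/3) = 1/9.
The weights sum to 4/9.
So P(the car behind door 3 | the host opened door 1) = (1/9) / (4/9) = 1/4.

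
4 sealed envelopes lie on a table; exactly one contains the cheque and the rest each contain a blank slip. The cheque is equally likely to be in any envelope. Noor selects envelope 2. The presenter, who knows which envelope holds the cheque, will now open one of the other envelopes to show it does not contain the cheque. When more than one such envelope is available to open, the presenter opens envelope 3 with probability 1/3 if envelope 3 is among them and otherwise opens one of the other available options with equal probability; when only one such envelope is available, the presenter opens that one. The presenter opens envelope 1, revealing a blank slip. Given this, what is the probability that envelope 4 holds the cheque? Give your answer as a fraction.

4/9

Consider each possible location of the cheque in turn.
If it is in envelope 1 (prior 1/4): the presenter opened envelope 1, so this case is ruled out; weight (1/4)·0 = 0.
If it is in envelope 2 (prior 1/4): envelope 3 is available but not opened; envelope 1 gets probability (1 − 1/3)/2 = 1/3; weight (1/4)·(1/3) = 1/12.
If it is in envelope 3 (prior 1/4): envelope 3 holds the prize so is unavailable; the presenter chooses uniformly among the 2 others, probability 1/2; weight (1/4)·(1/2) = 1/8.
If it is in envelope 4 (prior 1/4): envelope 3 is available but not opened, probability 2/3; weight (1/4)·(2/3) = 1/6.
The weights sum to 3/8.
So P(the cheque in envelope 4 | the presenter opened envelope 1) = (1/6) / (3/8) = 4/9.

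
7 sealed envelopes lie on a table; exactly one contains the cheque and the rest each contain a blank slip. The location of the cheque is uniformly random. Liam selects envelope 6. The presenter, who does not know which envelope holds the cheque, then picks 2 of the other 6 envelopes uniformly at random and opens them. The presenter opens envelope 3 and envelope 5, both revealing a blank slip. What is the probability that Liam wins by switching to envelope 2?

Condition on the true location of the cheque.
If it is in any of envelopes 1, 2, 4, 6, and 7 (prior 1/7 each): the presenter picks exactly this set with probability 1/15 regardless, and none is the prize; weight (1/7)·(1/15) = 1/105 each.
If it is in either of envelopes 3 and 5 (prior 1/7 each): that envelope was opened and seen not to hold the prize — ruled out; weight (1/7)·0 = 0 each.
The weights sum to 1/21.
So P(the cheque in envelope 2 | the presenter opened envelope 3 and envelope 5) = (1/105) / (1/21) = 1/5.

1/5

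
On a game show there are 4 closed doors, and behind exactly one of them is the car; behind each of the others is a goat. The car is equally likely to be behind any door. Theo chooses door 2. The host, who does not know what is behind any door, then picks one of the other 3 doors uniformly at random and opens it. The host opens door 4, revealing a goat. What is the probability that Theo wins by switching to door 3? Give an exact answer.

1/3

Because the host chose which door to open without knowing where the car is, the choice is independent of the prize location. Learning that door 4 does not hold the car simply rules out that one location and leaves the remaining 3 doors still equally likely by symmetry.
So P(the car behind door 3) = 1/3.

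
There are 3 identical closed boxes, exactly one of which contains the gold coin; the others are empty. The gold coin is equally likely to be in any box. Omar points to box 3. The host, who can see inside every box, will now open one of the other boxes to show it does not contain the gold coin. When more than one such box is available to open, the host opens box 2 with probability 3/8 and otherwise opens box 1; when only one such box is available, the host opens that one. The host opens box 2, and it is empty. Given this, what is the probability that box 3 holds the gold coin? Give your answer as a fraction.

3/11

Apply Bayes' rule, conditioning on where the gold coin actually is.
If it is in box 1 (prior 1/3): only box 2 is available, probability 1; weight (1/3)·1 = 1/3.
If it is in box 2 (prior 1/3): the host opened box 2, so this case is ruled out; weight (1/3)·0 = 0.
If it is in box 3 (prior 1/3): box 2 is available, opened with probability 3/8; weight (1/3)·(3/8) = 1/8.
The weights sum to 11/24.
So P(the gold coin in box 3 | the host opened box 2) = (1/8) / (11/24) = 3/11.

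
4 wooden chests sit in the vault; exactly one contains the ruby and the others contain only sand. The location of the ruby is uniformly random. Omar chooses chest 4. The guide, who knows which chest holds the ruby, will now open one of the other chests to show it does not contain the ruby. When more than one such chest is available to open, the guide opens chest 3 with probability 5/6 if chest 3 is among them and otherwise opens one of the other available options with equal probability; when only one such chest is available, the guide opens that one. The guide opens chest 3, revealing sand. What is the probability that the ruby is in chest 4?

1/3

Apply Bayes' rule, conditioning on where the ruby actually is.
If it is in any of chests 1, 2, and 4 (prior 1/4 each): chest 3 is available, opened with probability 5/6; weight (1/4)·(5/6) = 5/24 each.
If it is in chest 3 (prior 1/4): the guide opened chest 3, so this case is ruled out; weight (1/4)·0 = 0.
The weights sum to 5/8.
So P(the ruby in chest 4 | the guide opened chest 3) = (5/24) / (5/8) = 1/3.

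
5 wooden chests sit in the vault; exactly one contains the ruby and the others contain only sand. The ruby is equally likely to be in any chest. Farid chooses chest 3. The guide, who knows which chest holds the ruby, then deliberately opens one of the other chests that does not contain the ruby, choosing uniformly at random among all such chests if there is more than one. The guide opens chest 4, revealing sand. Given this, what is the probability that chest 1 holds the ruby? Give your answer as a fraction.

4/15

Consider each possible location of the ruby in turn.
If it is in any of chests 1, 2, and 5 (prior 1/5 each): the guide has 3 equally likely choices, so probability 1/3; weight (1/5)·(1/3) = 1/15 each.
If it is in chest 3 (prior 1/5): the guide has 4 equally likely choices, so probability 1/4; weight (1/5)·(1/4) = 1/20.
If it is in chest 4 (prior 1/5): the guide opened chest 4, so this case is ruled out; weight (1/5)·0 = 0.
The weights sum to 1/4.
So P(the ruby in chest 1 | the guide opened chest 4) = (1/15) / (1/4) = 4/15.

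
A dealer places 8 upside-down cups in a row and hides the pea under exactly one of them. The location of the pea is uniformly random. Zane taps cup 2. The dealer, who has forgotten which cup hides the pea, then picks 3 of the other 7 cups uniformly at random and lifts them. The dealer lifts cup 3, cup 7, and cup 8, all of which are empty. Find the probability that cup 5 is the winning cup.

Apply Bayes' rule, conditioning on where the pea actually is.
If it is under any of cups 1, 2, 4, 5, and 6 (prior 1/8 each): the dealer picks exactly this set with probability 1/35 regardless, and none is the prize; weight (1/8)·(1/35) = 1/280 each.
If it is under any of cups 3, 7, and 8 (prior 1/8 each): that cup was opened and seen not to hold the prize — ruled out; weight (1/8)·0 = 0 each.
The weights sum to 1/56.
So P(the pea under cup 5 | the dealer opened cup 3, cup 7, and cup 8) = (1/280) / (1/56) = 1/5.

1/5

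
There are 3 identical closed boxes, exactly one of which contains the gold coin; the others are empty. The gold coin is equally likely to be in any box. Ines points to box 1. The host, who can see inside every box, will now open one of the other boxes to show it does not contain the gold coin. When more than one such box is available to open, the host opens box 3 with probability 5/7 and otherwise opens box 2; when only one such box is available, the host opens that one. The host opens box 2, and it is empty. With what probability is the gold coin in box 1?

Condition on the true location of the gold coin.
If it is in box 1 (prior 1/3): box 3 is available but not opened, probability 2/7; weight (1/3)·(2/7) = 2/21.
If it is in box 2 (prior 1/3): the host opened box 2, so this case is ruled out; weight (1/3)·0 = 0.
If it is in box 3 (prior 1/3): only box 2 is available, probability 1; weight (1/3)·1 = 1/3.
The weights sum to 3/7.
So P(the gold coin in box 1 | the host opened box 2) = (2/21) / (3/7) = 2/9.

2/9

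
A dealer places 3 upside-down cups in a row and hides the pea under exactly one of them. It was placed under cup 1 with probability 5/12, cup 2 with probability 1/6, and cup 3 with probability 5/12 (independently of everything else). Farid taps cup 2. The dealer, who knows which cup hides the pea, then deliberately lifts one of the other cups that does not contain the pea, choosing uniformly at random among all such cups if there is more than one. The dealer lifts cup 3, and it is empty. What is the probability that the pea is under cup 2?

Consider each possible location of the pea in turn.
If it is under cup 1 (prior 5/12): the dealer has no choice, probability 1; weight (5/12)·1 = 5/12.
If it is under cup 2 (prior 1/6): the dealer has 2 equally likely choices, so probability 1/2; weight (1/6)·(1/2) = 1/12.
If it is under cup 3 (prior 5/12): the dealer opened cup 3, so this case is ruled out; weight (5/12)·0 = 0.
The weights sum to 1/2.
So P(the pea under cup 2 | the dealer opened cup 3) = (1/12) / (1/2) = 1/6.

1/6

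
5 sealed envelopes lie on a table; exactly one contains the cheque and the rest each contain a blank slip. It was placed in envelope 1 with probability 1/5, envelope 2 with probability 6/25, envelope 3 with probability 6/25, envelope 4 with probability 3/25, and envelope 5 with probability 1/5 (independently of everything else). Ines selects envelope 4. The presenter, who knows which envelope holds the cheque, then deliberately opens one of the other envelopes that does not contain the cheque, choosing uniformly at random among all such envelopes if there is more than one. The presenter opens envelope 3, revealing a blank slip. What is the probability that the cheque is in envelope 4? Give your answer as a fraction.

Condition on the true location of the cheque.
If it is in either of envelopes 1 and 5 (prior 1/5 each): the presenter has 3 equally likely choices, so probability 1/3; weight (1/5)·(1/3) = 1/15 each.
If it is in envelope 2 (prior 6/25): the presenter has 3 equally likely choices, so probability 1/3; weight (6/25)·(1/3) = 2/25.
If it is in envelope 3 (prior 6/25): the presenter opened envelope 3, so this case is ruled out; weight (6/25)·0 = 0.
If it is in envelope 4 (prior 3/25): the presenter has 4 equally likely choices, so probability 1/4; weight (3/25)·(1/4) = 3/100.
The weights sum to 73/300.
So P(the cheque in envelope 4 | the presenter opened envelope 3) = (3/100) / (73/300) = 9/73.

9/73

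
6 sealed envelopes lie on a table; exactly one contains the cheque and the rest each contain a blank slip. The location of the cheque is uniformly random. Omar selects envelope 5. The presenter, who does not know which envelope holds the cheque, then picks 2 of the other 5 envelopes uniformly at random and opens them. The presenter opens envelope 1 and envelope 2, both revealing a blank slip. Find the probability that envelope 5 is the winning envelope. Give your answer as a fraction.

Apply Bayes' rule, conditioning on where the cheque actually is.
If it is in either of envelopes 1 and 2 (prior 1/6 each): that envelope was opened and seen not to hold the prize — ruled out; weight (1/6)·0 = 0 each.
If it is in any of envelopes 3, 4, 5, and 6 (prior 1/6 each): the presenter picks exactly this set with probability 1/10 regardless, and none is the prize; weight (1/6)·(1/10) = 1/60 each.
The weights sum to 1/15.
So P(the cheque in envelope 5 | the presenter opened envelope 1 and envelope 2) = (1/60) / (1/15) = 1/4.

1/4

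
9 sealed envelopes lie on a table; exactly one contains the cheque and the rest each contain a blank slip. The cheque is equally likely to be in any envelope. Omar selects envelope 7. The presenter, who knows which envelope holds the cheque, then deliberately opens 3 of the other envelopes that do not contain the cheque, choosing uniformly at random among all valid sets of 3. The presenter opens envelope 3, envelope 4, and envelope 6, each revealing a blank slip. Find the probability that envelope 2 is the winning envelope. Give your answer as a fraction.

Apply Bayes' rule, conditioning on where the cheque actually is.
If it is in any of envelopes 1, 2, 5, 8, and 9 (prior 1/9 each): the presenter has 35 equally likely choices, so probability 1/35; weight (1/9)·(1/35) = 1/315 each.
If it is in any of envelopes 3, 4, and 6 (prior 1/9 each): that envelope was opened and seen not to hold the prize — ruled out; weight (1/9)·0 = 0 each.
If it is in envelope 7 (prior 1/9): the presenter has 56 equally likely choices, so probability 1/56; weight (1/9)·(1/56) = 1/504.
The weights sum to 1/56.
So P(the cheque in envelope 2 | the presenter opened envelope 3, envelope 4, and envelope 6) = (1/315) / (1/56) = 8/45.

8/45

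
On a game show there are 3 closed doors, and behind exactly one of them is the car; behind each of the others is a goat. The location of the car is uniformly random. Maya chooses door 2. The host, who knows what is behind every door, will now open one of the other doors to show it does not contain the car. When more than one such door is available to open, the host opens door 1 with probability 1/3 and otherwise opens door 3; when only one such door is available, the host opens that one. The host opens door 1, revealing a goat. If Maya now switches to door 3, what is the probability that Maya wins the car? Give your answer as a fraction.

Condition on the true location of the car.
If it is behind door 1 (prior 1/3): the host opened door 1, so this case is ruled out; weight (1/3)·0 = 0.
If it is behind door 2 (prior 1/3): door 1 is available, opened with probability 1/3; weight (1/3)·(1/3) = 1/9.
If it is behind door 3 (prior 1/3): only door 1 is available, probability 1; weight (1/3)·1 = 1/3.
The weights sum to 4/9.
So P(the car behind door 3 | the host opened door 1) = (1/3) / (4/9) = 3/4.

3/4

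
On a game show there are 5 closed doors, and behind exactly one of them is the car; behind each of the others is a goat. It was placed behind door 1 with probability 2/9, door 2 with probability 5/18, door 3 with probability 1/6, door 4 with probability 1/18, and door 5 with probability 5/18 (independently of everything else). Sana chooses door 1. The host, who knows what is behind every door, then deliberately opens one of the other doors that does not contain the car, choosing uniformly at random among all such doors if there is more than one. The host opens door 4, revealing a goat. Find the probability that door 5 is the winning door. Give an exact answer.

5/16

Apply Bayes' rule, conditioning on where the car actually is.
If it is behind door 1 (prior 2/9): the host has 4 equally likely choices, so probability 1/4; weight (2/9)·(1/4) = 1/18.
If it is behind either of doors 2 and 5 (prior 5/18 each): the host has 3 equally likely choices, so probability 1/3; weight (5/18)·(1/3) = 5/54 each.
If it is behind door 3 (prior 1/6): the host has 3 equally likely choices, so probability 1/3; weight (1/6)·(1/3) = 1/18.
If it is behind door 4 (prior 1/18): the host opened door 4, so this case is ruled out; weight (1/18)·0 = 0.
The weights sum to 8/27.
So P(the car behind door 5 | the host opened door 4) = (5/54) / (8/27) = 5/16.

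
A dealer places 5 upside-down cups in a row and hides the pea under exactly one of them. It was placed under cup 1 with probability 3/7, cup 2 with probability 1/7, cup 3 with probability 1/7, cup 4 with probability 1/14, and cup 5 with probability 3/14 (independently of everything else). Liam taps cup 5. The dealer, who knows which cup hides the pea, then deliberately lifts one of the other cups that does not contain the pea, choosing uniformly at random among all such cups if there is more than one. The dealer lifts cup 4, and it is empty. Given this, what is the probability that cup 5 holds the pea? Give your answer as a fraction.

Apply Bayes' rule, conditioning on where the pea actually is.
If it is under cup 1 (prior 3/7): the dealer has 3 equally likely choices, so probability 1/3; weight (3/7)·(1/3) = 1/7.
If it is under either of cups 2 and 3 (prior 1/7 each): the dealer has 3 equally likely choices, so probability 1/3; weight (1/7)·(1/3) = 1/21 each.
If it is under cup 4 (prior 1/14): the dealer opened cup 4, so this case is ruled out; weight (1/14)·0 = 0.
If it is under cup 5 (prior 3/14): the dealer has 4 equally likely choices, so probability 1/4; weight (3/14)·(1/4) = 3/56.
The weights sum to 7/24.
So P(the pea under cup 5 | the dealer opened cup 4) = (3/56) / (7/24) = 9/49.

9/49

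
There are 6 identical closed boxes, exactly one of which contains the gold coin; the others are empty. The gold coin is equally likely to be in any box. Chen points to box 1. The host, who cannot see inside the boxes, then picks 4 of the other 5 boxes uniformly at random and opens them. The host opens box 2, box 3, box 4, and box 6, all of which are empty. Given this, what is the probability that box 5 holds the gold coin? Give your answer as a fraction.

Apply Bayes' rule, conditioning on where the gold coin actually is.
If it is in either of boxes 1 and 5 (prior 1/6 each): the host picks exactly this set with probability 1/5 regardless, and none is the prize; weight (1/6)·(1/5) = 1/30 each.
If it is in any of boxes 2, 3, 4, and 6 (prior 1/6 each): that box was opened and seen not to hold the prize — ruled out; weight (1/6)·0 = 0 each.
The weights sum to 1/15.
So P(the gold coin in box 5 | the host opened box 2, box 3, box 4, and box 6) = (1/30) / (1/15) = 1/2.

1/2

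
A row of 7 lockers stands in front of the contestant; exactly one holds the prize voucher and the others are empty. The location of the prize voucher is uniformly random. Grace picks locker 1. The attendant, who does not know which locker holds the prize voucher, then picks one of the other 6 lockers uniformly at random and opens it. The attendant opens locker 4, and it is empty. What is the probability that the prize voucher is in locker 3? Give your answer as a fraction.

Condition on the true location of the prize voucher.
If it is in any of lockers 1, 2, 3, 5, 6, and 7 (prior 1/7 each): the attendant picks locker 4 with probability 1/6 regardless, and it is not the prize; weight (1/7)·(1/6) = 1/42 each.
If it is in locker 4 (prior 1/7): the attendant opened locker 4, so this case is ruled out; weight (1/7)·0 = 0.
The weights sum to 1/7.
So P(the prize voucher in locker 3 | the attendant opened locker 4) = (1/42) / (1/7) = 1/6.

1/6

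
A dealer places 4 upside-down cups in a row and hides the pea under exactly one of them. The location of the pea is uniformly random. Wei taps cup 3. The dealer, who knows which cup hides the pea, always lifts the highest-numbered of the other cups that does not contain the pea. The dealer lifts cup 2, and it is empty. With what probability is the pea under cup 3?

Apply Bayes' rule, conditioning on where the pea actually is.
If it is under either of cups 1 and 3 (prior 1/4 each): the dealer would have opened cup 4 instead, probability 0; weight (1/4)·0 = 0 each.
If it is under cup 2 (prior 1/4): the dealer opened cup 2, so this case is ruled out; weight (1/4)·0 = 0.
If it is under cup 4 (prior 1/4): cup 2 is the highest-numbered option available, probability 1; weight (1/4)·1 = 1/4.
The weights sum to 1/4.
So P(the pea under cup 3 | the dealer opened cup 2) = 0 / (1/4) = 0.

0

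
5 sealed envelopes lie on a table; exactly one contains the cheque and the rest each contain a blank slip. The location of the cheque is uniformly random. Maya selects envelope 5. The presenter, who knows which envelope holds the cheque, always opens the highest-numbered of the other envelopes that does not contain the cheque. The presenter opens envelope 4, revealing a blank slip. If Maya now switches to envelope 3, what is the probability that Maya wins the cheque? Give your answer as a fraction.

1/4

Apply Bayes' rule, conditioning on where the cheque actually is.
If it is in any of envelopes 1, 2, 3, and 5 (prior 1/5 each): envelope 4 is the highest-numbered option available, probability 1; weight (1/5)·1 = 1/5 each.
If it is in envelope 4 (prior 1/5): the presenter opened envelope 4, so this case is ruled out; weight (1/5)·0 = 0.
The weights sum to 4/5.
So P(the cheque in envelope 3 | the presenter opened envelope 4) = (1/5) / (4/5) = 1/4.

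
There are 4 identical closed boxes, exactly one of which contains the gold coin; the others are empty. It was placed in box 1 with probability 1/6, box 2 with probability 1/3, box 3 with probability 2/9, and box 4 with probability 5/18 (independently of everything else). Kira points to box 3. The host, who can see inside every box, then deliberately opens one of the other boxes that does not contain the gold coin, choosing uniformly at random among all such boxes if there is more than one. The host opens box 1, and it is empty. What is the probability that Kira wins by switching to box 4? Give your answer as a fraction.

Condition on the true location of the gold coin.
If it is in box 1 (prior 1/6): the host opened box 1, so this case is ruled out; weight (1/6)·0 = 0.
If it is in box 2 (prior 1/3): the host has 2 equally likely choices, so probability 1/2; weight (1/3)·(1/2) = 1/6.
If it is in box 3 (prior 2/9): the host has 3 equally likely choices, so probability 1/3; weight (2/9)·(1/3) = 2/27.
If it is in box 4 (prior 5/18): the host has 2 equally likely choices, so probability 1/2; weight (5/18)·(1/2) = 5/36.
The weights sum to 41/108.
So P(the gold coin in box 4 | the host opened box 1) = (5/36) / (41/108) = 15/41.

15/41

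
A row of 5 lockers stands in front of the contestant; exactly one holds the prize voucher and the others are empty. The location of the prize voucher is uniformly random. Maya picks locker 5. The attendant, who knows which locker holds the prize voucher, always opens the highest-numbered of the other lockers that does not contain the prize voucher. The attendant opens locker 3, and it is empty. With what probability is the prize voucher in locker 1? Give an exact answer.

Apply Bayes' rule, conditioning on where the prize voucher actually is.
If it is in any of lockers 1, 2, and 5 (prior 1/5 each): the attendant would have opened locker 4 instead, probability 0; weight (1/5)·0 = 0 each.
If it is in locker 3 (prior 1/5): the attendant opened locker 3, so this case is ruled out; weight (1/5)·0 = 0.
If it is in locker 4 (prior 1/5): locker 3 is the highest-numbered option available, probability 1; weight (1/5)·1 = 1/5.
The weights sum to 1/5.
So P(the prize voucher in locker 1 | the attendant opened locker 3) = 0 / (1/5) = 0.

0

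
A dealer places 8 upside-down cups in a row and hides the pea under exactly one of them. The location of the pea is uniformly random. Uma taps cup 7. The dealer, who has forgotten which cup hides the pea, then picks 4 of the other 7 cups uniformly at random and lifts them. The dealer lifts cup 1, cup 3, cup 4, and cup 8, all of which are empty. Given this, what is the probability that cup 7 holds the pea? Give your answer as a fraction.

1/4

Apply Bayes' rule, conditioning on where the pea actually is.
If it is under any of cups 1, 3, 4, and 8 (prior 1/8 each): that cup was opened and seen not to hold the prize — ruled out; weight (1/8)·0 = 0 each.
If it is under any of cups 2, 5, 6, and 7 (prior 1/8 each): the dealer picks exactly this set with probability 1/35 regardless, and none is the prize; weight (1/8)·(1/35) = 1/280 each.
The weights sum to 1/70.
So P(the pea under cup 7 | the dealer opened cup 1, cup 3, cup 4, and cup 8) = (1/280) / (1/70) = 1/4.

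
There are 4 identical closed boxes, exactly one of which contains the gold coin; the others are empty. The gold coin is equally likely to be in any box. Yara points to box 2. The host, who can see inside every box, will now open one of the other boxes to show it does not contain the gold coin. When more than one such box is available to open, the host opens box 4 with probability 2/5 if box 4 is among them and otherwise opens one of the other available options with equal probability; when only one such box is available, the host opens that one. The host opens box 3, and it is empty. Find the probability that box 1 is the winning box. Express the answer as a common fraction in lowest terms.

Condition on the true location of the gold coin.
If it is in box 1 (prior 1/4): box 4 is available but not opened, probability 3/5; weight (1/4)·(3/5) = 3/20.
If it is in box 2 (prior 1/4): box 4 is available but not opened; box 3 gets probability (1 − 2/5)/2 = 3/10; weight (1/4)·(3/10) = 3/40.
If it is in box 3 (prior 1/4): the host opened box 3, so this case is ruled out; weight (1/4)·0 = 0.
If it is in box 4 (prior 1/4): box 4 holds the prize so is unavailable; the host chooses uniformly among the 2 others, probability 1/2; weight (1/4)·(1/2) = 1/8.
The weights sum to 7/20.
So P(the gold coin in box 1 | the host opened box 3) = (3/20) / (7/20) = 3/7.

3/7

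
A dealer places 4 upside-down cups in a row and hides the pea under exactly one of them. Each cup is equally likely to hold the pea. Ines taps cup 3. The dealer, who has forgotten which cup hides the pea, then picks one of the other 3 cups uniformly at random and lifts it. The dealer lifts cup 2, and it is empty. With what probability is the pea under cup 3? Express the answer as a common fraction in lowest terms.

Condition on the true location of the pea.
If it is under any of cups 1, 3, and 4 (prior 1/4 each): the dealer picks cup 2 with probability 1/3 regardless, and it is not the prize; weight (1/4)·(1/3) = 1/12 each.
If it is under cup 2 (prior 1/4): the dealer opened cup 2, so this case is ruled out; weight (1/4)·0 = 0.
The weights sum to 1/4.
So P(the pea under cup 3 | the dealer opened cup 2) = (1/12) / (1/4) = 1/3.

1/3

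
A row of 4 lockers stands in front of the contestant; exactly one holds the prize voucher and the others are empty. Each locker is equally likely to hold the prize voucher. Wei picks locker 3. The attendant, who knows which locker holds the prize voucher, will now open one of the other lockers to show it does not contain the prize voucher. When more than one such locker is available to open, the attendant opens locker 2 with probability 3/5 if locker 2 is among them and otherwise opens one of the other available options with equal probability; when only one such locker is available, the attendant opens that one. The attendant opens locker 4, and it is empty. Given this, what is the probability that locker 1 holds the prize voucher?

Apply Bayes' rule, conditioning on where the prize voucher actually is.
If it is in locker 1 (prior 1/4): locker 2 is available but not opened, probability 2/5; weight (1/4)·(2/5) = 1/10.
If it is in locker 2 (prior 1/4): locker 2 holds the prize so is unavailable; the attendant chooses uniformly among the 2 others, probability 1/2; weight (1/4)·(1/2) = 1/8.
If it is in locker 3 (prior 1/4): locker 2 is available but not opened; locker 4 gets probability (1 − 3/5)/2 = 1/5; weight (1/4)·(1/5) = 1/20.
If it is in locker 4 (prior 1/4): the attendant opened locker 4, so this case is ruled out; weight (1/4)·0 = 0.
The weights sum to 11/40.
So P(the prize voucher in locker 1 | the attendant opened locker 4) = (1/10) / (11/40) = 4/11.

4/11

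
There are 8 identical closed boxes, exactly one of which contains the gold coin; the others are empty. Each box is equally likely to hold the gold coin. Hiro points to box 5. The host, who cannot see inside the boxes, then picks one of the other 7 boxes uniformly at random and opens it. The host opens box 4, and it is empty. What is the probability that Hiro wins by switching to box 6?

Because the host chose which box to open without knowing where the gold coin is, the choice is independent of the prize location. Learning that box 4 does not hold the gold coin simply rules out that one location and leaves the remaining 7 boxes still equally likely by symmetry.
So P(the gold coin in box 6) = 1/7.

1/7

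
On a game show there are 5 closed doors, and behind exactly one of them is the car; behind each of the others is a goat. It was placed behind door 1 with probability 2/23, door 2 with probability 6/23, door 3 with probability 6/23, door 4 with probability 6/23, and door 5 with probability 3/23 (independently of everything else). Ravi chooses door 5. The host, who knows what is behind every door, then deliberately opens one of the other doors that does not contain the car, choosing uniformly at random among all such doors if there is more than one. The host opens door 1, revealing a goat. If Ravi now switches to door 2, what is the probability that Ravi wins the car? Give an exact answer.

8/27

Condition on the true location of the car.
If it is behind door 1 (prior 2/23): the host opened door 1, so this case is ruled out; weight (2/23)·0 = 0.
If it is behind any of doors 2, 3, and 4 (prior 6/23 each): the host has 3 equally likely choices, so probability 1/3; weight (6/23)·(1/3) = 2/23 each.
If it is behind door 5 (prior 3/23): the host has 4 equally likely choices, so probability 1/4; weight (3/23)·(1/4) = 3/92.
The weights sum to 27/92.
So P(the car behind door 2 | the host opened door 1) = (2/23) / (27/92) = 8/27.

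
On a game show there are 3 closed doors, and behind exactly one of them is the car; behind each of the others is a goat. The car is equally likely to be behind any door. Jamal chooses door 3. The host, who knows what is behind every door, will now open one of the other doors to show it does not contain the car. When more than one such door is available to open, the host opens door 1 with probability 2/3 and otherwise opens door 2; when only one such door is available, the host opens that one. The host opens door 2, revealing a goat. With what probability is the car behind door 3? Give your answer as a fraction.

Apply Bayes' rule, conditioning on where the car actually is.
If it is behind door 1 (prior 1/3): only door 2 is available, probability 1; weight (1/3)·1 = 1/3.
If it is behind door 2 (prior 1/3): the host opened door 2, so this case is ruled out; weight (1/3)·0 = 0.
If it is behind door 3 (prior 1/3): door 1 is available but not opened, probability 1/3; weight (1/3)·(1/3) = 1/9.
The weights sum to 4/9.
So P(the car behind door 3 | the host opened door 2) = (1/9) / (4/9) = 1/4.

1/4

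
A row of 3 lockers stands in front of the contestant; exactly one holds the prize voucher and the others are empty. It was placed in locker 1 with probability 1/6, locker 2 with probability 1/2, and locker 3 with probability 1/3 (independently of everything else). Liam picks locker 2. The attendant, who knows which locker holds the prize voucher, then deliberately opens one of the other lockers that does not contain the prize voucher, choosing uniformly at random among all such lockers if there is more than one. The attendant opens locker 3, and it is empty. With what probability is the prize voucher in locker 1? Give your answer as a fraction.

Consider each possible location of the prize voucher in turn.
If it is in locker 1 (prior 1/6): the attendant has no choice, probability 1; weight (1/6)·1 = 1/6.
If it is in locker 2 (prior 1/2): the attendant has 2 equally likely choices, so probability 1/2; weight (1/2)·(1/2) = 1/4.
If it is in locker 3 (prior 1/3): the attendant opened locker 3, so this case is ruled out; weight (1/3)·0 = 0.
The weights sum to 5/12.
So P(the prize voucher in locker 1 | the attendant opened locker 3) = (1/6) / (5/12) = 2/5.

2/5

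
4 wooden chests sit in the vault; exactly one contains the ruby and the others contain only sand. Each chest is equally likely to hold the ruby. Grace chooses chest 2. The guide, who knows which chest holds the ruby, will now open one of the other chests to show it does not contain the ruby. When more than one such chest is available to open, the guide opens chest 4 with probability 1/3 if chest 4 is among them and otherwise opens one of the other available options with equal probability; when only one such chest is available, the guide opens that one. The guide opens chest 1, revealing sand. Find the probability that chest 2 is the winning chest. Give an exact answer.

2/9

Apply Bayes' rule, conditioning on where the ruby actually is.
If it is in chest 1 (prior 1/4): the guide opened chest 1, so this case is ruled out; weight (1/4)·0 = 0.
If it is in chest 2 (prior 1/4): chest 4 is available but not opened; chest 1 gets probability (1 − 1/3)/2 = 1/3; weight (1/4)·(1/3) = 1/12.
If it is in chest 3 (prior 1/4): chest 4 is available but not opened, probability 2/3; weight (1/4)·(2/3) = 1/6.
If it is in chest 4 (prior 1/4): chest 4 holds the prize so is unavailable; the guide chooses uniformly among the 2 others, probability 1/2; weight (1/4)·(1/2) = 1/8.
The weights sum to 3/8.
So P(the ruby in chest 2 | the guide opened chest 1) = (1/12) / (3/8) = 2/9.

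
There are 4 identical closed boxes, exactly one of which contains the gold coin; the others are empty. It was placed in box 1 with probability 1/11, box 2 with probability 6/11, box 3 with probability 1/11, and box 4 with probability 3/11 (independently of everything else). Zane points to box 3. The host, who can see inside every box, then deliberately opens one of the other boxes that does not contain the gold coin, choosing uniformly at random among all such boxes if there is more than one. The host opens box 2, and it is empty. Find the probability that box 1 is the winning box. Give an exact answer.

Consider each possible location of the gold coin in turn.
If it is in box 1 (prior 1/11): the host has 2 equally likely choices, so probability 1/2; weight (1/11)·(1/2) = 1/22.
If it is in box 2 (prior 6/11): the host opened box 2, so this case is ruled out; weight (6/11)·0 = 0.
If it is in box 3 (prior 1/11): the host has 3 equally likely choices, so probability 1/3; weight (1/11)·(1/3) = 1/33.
If it is in box 4 (prior 3/11): the host has 2 equally likely choices, so probability 1/2; weight (3/11)·(1/2) = 3/22.
The weights sum to 7/33.
So P(the gold coin in box 1 | the host opened box 2) = (1/22) / (7/33) = 3/14.

3/14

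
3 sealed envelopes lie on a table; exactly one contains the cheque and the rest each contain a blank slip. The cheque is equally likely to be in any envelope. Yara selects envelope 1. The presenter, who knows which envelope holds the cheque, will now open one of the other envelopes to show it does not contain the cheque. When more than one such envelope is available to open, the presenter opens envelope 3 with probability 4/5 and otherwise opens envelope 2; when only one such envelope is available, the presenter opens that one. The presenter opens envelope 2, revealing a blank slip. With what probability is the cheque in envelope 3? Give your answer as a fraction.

5/6

Consider each possible location of the cheque in turn.
If it is in envelope 1 (prior 1/3): envelope 3 is available but not opened, probability 1/5; weight (1/3)·(1/5) = 1/15.
If it is in envelope 2 (prior 1/3): the presenter opened envelope 2, so this case is ruled out; weight (1/3)·0 = 0.
If it is in envelope 3 (prior 1/3): only envelope 2 is available, probability 1; weight (1/3)·1 = 1/3.
The weights sum to 2/5.
So P(the cheque in envelope 3 | the presenter opened envelope 2) = (1/3) / (2/5) = 5/6.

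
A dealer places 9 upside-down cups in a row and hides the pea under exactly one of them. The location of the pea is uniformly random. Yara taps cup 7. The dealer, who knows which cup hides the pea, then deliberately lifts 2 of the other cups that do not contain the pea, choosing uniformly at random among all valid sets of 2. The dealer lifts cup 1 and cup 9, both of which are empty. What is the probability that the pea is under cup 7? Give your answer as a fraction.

1/9

Condition on the true location of the pea.
If it is under either of cups 1 and 9 (prior 1/9 each): that cup was opened and seen not to hold the prize — ruled out; weight (1/9)·0 = 0 each.
If it is under any of cups 2, 3, 4, 5, 6, and 8 (prior 1/9 each): the dealer has 21 equally likely choices, so probability 1/21; weight (1/9)·(1/21) = 1/189 each.
If it is under cup 7 (prior 1/9): the dealer has 28 equally likely choices, so probability 1/28; weight (1/9)·(1/28) = 1/252.
The weights sum to 1/28.
So P(the pea under cup 7 | the dealer opened cup 1 and cup 9) = (1/252) / (1/28) = 1/9.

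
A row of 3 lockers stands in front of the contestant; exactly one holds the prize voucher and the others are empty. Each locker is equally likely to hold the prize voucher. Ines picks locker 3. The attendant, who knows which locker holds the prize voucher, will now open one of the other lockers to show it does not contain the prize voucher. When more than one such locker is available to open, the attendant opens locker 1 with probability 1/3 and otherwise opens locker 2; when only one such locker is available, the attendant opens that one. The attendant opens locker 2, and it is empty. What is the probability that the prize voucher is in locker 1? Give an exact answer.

3/5

Apply Bayes' rule, conditioning on where the prize voucher actually is.
If it is in locker 1 (prior 1/3): only locker 2 is available, probability 1; weight (1/3)·1 = 1/3.
If it is in locker 2 (prior 1/3): the attendant opened locker 2, so this case is ruled out; weight (1/3)·0 = 0.
If it is in locker 3 (prior 1/3): locker 1 is available but not opened, probability 2/3; weight (1/3)·(2/3) = 2/9.
The weights sum to 5/9.
So P(the prize voucher in locker 1 | the attendant opened locker 2) = (1/3) / (5/9) = 3/5.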